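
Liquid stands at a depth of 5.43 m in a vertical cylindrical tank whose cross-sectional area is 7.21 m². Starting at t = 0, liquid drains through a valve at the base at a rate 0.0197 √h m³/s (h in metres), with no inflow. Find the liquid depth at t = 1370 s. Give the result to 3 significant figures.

0.210 m

With no inflow, A dh/dt = −0.0197 √h.
Separate and integrate: 2(√h − √h₀) = −(0.0197/A) t.
√h = √5.43 − 0.0197·1370/(2·7.21) = 2.3302 − 1.8716 = 0.45860.
h = 0.45860² = 0.21031 m.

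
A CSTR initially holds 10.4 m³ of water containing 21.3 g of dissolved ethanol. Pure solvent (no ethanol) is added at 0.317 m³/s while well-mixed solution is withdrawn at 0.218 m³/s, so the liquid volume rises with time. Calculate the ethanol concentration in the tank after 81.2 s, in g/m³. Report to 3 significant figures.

Let m(t) be the amount of ethanol. Volume: V(t) = V₀ + (Q_in − Q_out) t = 10.4 + 0.099000 t; V(81.2) = 18.439 m³.
Solute balance: dm/dt = 0 − Q_out C = −Q_out m/V(t).
dm/m = −Q_out dt/(V₀ + 0.099000 t); integrating gives ln(m/m₀) = −(Q_out/(Q_in−Q_out)) ln(V/V₀).
m = m₀ (V₀/V)^(Q_out/(Q_in−Q_out)) = 21.3 × (10.4/18.439)^(2.2020) = 6.0359 g.
C = m/V = 6.0359/18.439 = 0.32735 g/m³.

0.327 g/m³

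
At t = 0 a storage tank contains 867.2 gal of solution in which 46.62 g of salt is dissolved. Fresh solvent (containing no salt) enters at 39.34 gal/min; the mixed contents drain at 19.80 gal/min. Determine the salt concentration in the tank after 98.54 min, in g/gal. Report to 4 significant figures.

0.005104 g/gal

Total volume: dV/dt = Q_in − Q_out = 19.5400 gal/min, so V(t) = 867.2 + 19.5400 t and V(98.54) = 2792.67 gal.
Solute balance: dm/dt = 0 − Q_out C = −Q_out m/V(t).
dm/m = −Q_out dt/(V₀ + 19.5400 t); integrating gives ln(m/m₀) = −(Q_out/(Q_in−Q_out)) ln(V/V₀).
m = m₀ (V₀/V)^(Q_out/(Q_in−Q_out)) = 46.62 × (867.2/2792.67)^(1.01331) = 14.2532 g.
C = m/V = 14.2532/2792.67 = 0.00510380 g/gal.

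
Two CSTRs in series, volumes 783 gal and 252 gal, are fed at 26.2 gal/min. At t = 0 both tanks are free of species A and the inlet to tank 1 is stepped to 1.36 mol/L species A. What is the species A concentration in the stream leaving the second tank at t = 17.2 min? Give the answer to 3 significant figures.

0.340 mol/L

Species balance on tank i: dCᵢ/dt = (Cᵢ₋₁ − Cᵢ)/τᵢ with τᵢ = Vᵢ/Q.
τ₁ = 783/26.2 = 29.885 min; τ₂ = 252/26.2 = 9.6183 min.
Solving the cascade with C₁(0)=C₂(0)=0 gives C₂(t) = C_in[1 − (τ₁ e^(−t/τ₁) − τ₂ e^(−t/τ₂))/(τ₁ − τ₂)].
At t = 17.2: e^(−t/τ₁) = 0.56241, e^(−t/τ₂) = 0.16725.
C₂ = 1.36·[1 − (29.885·0.56241 − 9.6183·0.16725)/(20.267)] = 1.36·0.25006 = 0.34008 mol/L.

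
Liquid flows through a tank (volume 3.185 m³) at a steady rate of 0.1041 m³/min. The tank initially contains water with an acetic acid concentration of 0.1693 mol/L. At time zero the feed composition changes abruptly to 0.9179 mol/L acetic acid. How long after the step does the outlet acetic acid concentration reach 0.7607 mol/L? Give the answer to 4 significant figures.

Species balance: V dC/dt = Q(C_in − C) ⇒ τ = V/Q = 30.5956 min.
C(t) = C_in + (C₀ − C_in) e^(−t/τ). Set C = 0.7607 and solve for t:
e^(−t/τ) = (C − C_in)/(C₀ − C_in) = (0.7607 − 0.9179)/(0.1693 − 0.9179) = 0.209992
t = −τ ln(…) = 30.5956 × 1.56069 = 47.7501 min.

47.75 min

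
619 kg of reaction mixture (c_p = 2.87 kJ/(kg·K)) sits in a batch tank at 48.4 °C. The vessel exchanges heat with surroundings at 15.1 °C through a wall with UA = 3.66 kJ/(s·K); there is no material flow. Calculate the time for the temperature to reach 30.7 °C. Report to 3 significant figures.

368 s

Lumped-capacitance energy balance: M c_p dT/dt = UA(T_amb − T).
τ = M c_p/UA = 485.39 s; T_ss = T_amb = 15.100 °C.
T(t) = T_ss + (T₀ − T_ss)e^(−t/τ); set T = 30.7:
t = −τ ln[(T − T_ss)/(T₀ − T_ss)] = −485.39 · ln(0.46847) = 368.07 s.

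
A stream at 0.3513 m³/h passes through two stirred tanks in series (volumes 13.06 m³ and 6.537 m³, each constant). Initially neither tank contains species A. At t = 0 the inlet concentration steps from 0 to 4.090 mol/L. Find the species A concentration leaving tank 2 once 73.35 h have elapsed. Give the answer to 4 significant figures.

3.031 mol/L

Time constants: τᵢ = Vᵢ/Q for each well-mixed tank.
τ₁ = 13.06/0.3513 = 37.1762 h; τ₂ = 6.537/0.3513 = 18.6080 h.
Tank 1: C₁ = C_in(1 − e^(−t/τ₁)). Tank 2 (τ₁ ≠ τ₂): C₂ = C_in[1 − (τ₁ e^(−t/τ₁) − τ₂ e^(−t/τ₂))/(τ₁ − τ₂)].
At t = 73.35: e^(−t/τ₁) = 0.139034, e^(−t/τ₂) = 0.0194123.
C₂ = 4.090·[1 − (37.1762·0.139034 − 18.6080·0.0194123)/(18.5682)] = 4.090·0.741087 = 3.03105 mol/L.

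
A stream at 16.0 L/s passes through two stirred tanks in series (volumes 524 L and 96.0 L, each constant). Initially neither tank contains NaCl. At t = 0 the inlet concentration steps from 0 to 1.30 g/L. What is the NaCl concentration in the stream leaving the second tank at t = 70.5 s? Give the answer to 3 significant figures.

1.12 g/L

Species balance on tank i: dCᵢ/dt = (Cᵢ₋₁ − Cᵢ)/τᵢ with τᵢ = Vᵢ/Q.
τ₁ = 524/16.0 = 32.750 s; τ₂ = 96.0/16.0 = 6.0000 s.
Solving the cascade with C₁(0)=C₂(0)=0 gives C₂(t) = C_in[1 − (τ₁ e^(−t/τ₁) − τ₂ e^(−t/τ₂))/(τ₁ − τ₂)].
At t = 70.5: e^(−t/τ₁) = 0.11617, e^(−t/τ₂) = 7.8893e-06.
C₂ = 1.30·[1 − (32.750·0.11617 − 6.0000·7.8893e-06)/(26.750)] = 1.30·0.85777 = 1.1151 g/L.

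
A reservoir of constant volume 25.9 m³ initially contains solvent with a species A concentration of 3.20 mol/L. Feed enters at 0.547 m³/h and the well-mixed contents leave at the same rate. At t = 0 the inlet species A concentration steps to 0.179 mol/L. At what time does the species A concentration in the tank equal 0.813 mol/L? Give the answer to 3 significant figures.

Mass balance on the solute (V constant): V dC/dt = Q(C_in − C), so τ = V/Q = 47.349 h.
C(t) = C_in + (C₀ − C_in) e^(−t/τ). Set C = 0.813 and solve for t:
e^(−t/τ) = (C − C_in)/(C₀ − C_in) = (0.813 − 0.179)/(3.20 − 0.179) = 0.20986
t = −τ ln(…) = 47.349 × 1.5613 = 73.926 h.

73.9 h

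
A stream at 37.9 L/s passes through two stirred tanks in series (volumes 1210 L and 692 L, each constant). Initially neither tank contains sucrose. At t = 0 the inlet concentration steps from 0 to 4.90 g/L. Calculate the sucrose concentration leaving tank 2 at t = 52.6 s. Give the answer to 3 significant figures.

3.06 g/L

Each tank obeys Vᵢ dCᵢ/dt = Q(Cᵢ₋₁ − Cᵢ), so τᵢ = Vᵢ/Q.
τ₁ = 1210/37.9 = 31.926 s; τ₂ = 692/37.9 = 18.259 s.
Solving the cascade with C₁(0)=C₂(0)=0 gives C₂(t) = C_in[1 − (τ₁ e^(−t/τ₁) − τ₂ e^(−t/τ₂))/(τ₁ − τ₂)].
At t = 52.6: e^(−t/τ₁) = 0.19252, e^(−t/τ₂) = 0.056088.
C₂ = 4.90·[1 − (31.926·0.19252 − 18.259·0.056088)/(13.668)] = 4.90·0.62522 = 3.0636 g/L.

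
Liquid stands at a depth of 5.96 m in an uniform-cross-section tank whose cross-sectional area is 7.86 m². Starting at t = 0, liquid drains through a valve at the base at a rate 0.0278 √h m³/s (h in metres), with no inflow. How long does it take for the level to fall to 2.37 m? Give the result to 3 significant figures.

510 s

A dh/dt = −Q_out = −0.0278 √h.
This is separable: 2 d(√h)/dt = −0.0278/A, so √h = √h₀ − (0.0278/(2A)) t.
t = 2A(√h₀ − √h)/0.0278 = 2·7.86·(√5.96 − √2.37)/0.0278
  = 15.720 × (2.4413 − 1.5395) / 0.0278 = 509.96 s.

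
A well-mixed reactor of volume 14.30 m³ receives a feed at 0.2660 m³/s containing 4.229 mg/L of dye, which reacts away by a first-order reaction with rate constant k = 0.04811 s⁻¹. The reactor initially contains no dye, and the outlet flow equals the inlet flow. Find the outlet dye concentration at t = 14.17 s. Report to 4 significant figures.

0.7210 mg/L

V dC/dt = Q(C_in − C) − k V C.
dC/dt = (Q/V) C_in − (Q/V + k) C; effective rate a = Q/V + k = 0.0186014 + 0.04811 = 0.0667114 s⁻¹.
C_ss = Q C_in/(Q + kV) = 1.17919 mg/L; C(t) = C_ss + (C₀ − C_ss) e^(−a t).
C(14.17) = 1.17919 + (-1.17919)·e^(−0.0667114·14.17) = 1.17919 + (-1.17919)·0.388563 = 0.721000 mg/L.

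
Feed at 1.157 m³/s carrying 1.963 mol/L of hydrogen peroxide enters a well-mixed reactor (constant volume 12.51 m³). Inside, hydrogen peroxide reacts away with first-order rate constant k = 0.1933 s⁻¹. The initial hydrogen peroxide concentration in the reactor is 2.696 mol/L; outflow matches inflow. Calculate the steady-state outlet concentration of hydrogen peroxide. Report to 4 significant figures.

0.6353 mol/L

V dC/dt = Q(C_in − C) − k V C.
At steady state: 0 = Q C_in − (Q + kV) C_ss, so C_ss = Q C_in/(Q + kV).
C_ss = 1.157·1.963/(1.157 + 0.1933·12.51) = 2.27119/3.57518 = 0.635266 mol/L.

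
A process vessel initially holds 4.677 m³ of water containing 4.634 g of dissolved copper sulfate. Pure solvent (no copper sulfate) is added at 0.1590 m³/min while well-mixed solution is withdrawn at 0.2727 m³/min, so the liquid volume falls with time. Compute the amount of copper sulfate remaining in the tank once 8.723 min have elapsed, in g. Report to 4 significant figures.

2.616 g

Total volume: dV/dt = Q_in − Q_out = -0.113700 m³/min, so V(t) = 4.677 − 0.113700 t and V(8.723) = 3.68519 m³.
No copper sulfate enters, so dm/dt = −Q_out · (m/V).
Separate: dm/m = −Q_out dt/V(t) ⇒ ln(m/m₀) = −(Q_out/(Q_in−Q_out)) ln(V/V₀).
m = m₀ (V₀/V)^(Q_out/(Q_in−Q_out)) = 4.634 × (4.677/3.68519)^(-2.39842) = 2.61640 g.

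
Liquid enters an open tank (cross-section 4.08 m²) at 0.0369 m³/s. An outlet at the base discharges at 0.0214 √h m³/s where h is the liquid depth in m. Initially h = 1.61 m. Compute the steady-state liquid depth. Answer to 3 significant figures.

2.97 m

Mass balance (ρ constant): A dh/dt = Q_in − 0.0214 √h. At steady state dh/dt = 0:
Q_in = 0.0214 √h_ss ⇒ √h_ss = 0.0369/0.0214 = 1.7243.
h_ss = 1.7243² = 2.9732 m. (Since h₀ = 1.61 m < h_ss, the level will rise toward this value.)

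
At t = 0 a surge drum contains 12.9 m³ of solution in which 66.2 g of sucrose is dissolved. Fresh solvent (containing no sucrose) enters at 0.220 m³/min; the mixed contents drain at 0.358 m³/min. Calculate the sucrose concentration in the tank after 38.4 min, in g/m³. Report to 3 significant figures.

Total volume: dV/dt = Q_in − Q_out = -0.13800 m³/min, so V(t) = 12.9 − 0.13800 t and V(38.4) = 7.6008 m³.
Species balance (pure solvent in): dm/dt = −Q_out · m/V(t).
Separate: dm/m = −Q_out dt/V(t) ⇒ ln(m/m₀) = −(Q_out/(Q_in−Q_out)) ln(V/V₀).
m = m₀ (V₀/V)^(Q_out/(Q_in−Q_out)) = 66.2 × (12.9/7.6008)^(-2.5942) = 16.784 g.
C = m/V = 16.784/7.6008 = 2.2082 g/m³.

2.21 g/m³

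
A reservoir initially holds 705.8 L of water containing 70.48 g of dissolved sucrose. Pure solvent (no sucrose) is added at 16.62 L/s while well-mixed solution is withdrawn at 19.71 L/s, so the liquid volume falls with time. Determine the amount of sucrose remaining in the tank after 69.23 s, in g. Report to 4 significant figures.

Total volume: dV/dt = Q_in − Q_out = -3.09000 L/s, so V(t) = 705.8 − 3.09000 t and V(69.23) = 491.879 L.
Species balance (pure solvent in): dm/dt = −Q_out · m/V(t).
Separate: dm/m = −Q_out dt/V(t) ⇒ ln(m/m₀) = −(Q_out/(Q_in−Q_out)) ln(V/V₀).
m = m₀ (V₀/V)^(Q_out/(Q_in−Q_out)) = 70.48 × (705.8/491.879)^(-6.37864) = 7.04284 g.

7.043 g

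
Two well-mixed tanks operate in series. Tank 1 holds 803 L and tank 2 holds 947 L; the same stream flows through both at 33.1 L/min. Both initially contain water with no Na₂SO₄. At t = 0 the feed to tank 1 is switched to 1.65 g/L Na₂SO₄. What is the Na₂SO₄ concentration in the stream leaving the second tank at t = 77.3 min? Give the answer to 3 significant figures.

Species balance on tank i: dCᵢ/dt = (Cᵢ₋₁ − Cᵢ)/τᵢ with τᵢ = Vᵢ/Q.
τ₁ = 803/33.1 = 24.260 min; τ₂ = 947/33.1 = 28.610 min.
Tank 1: C₁ = C_in(1 − e^(−t/τ₁)). Tank 2 (τ₁ ≠ τ₂): C₂ = C_in[1 − (τ₁ e^(−t/τ₁) − τ₂ e^(−t/τ₂))/(τ₁ − τ₂)].
At t = 77.3: e^(−t/τ₁) = 0.041323, e^(−t/τ₂) = 0.067083.
C₂ = 1.65·[1 − (24.260·0.041323 − 28.610·0.067083)/(-4.3505)] = 1.65·0.78927 = 1.3023 g/L.

1.30 g/L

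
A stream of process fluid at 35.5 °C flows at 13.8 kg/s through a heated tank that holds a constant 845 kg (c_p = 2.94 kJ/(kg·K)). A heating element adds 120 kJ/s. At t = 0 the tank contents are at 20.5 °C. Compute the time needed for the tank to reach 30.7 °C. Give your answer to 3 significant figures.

Heat balance on the well-mixed liquid: M c_p dT/dt = ṁ c_p (T_in − T) + 120.
τ = M/ṁ = 61.232 s; T_ss = T_in + Q̇/(ṁ c_p) = 38.458 °C.
T(t) = T_ss + (T₀ − T_ss) e^(−t/τ). Set T = 30.7:
e^(−t/τ) = (30.7 − 38.458)/(20.5 − 38.458) = 0.43200
t = −61.232 · ln(0.43200) = 51.394 s.

51.4 s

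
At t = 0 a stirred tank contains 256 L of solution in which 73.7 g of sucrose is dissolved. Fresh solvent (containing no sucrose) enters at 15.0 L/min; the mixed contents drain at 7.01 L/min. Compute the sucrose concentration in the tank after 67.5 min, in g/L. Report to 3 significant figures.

Total volume: dV/dt = Q_in − Q_out = 7.9900 L/min, so V(t) = 256 + 7.9900 t and V(67.5) = 795.33 L.
Solute balance: dm/dt = 0 − Q_out C = −Q_out m/V(t).
dm/m = −Q_out dt/(V₀ + 7.9900 t); integrating gives ln(m/m₀) = −(Q_out/(Q_in−Q_out)) ln(V/V₀).
m = m₀ (V₀/V)^(Q_out/(Q_in−Q_out)) = 73.7 × (256/795.33)^(0.87735) = 27.261 g.
C = m/V = 27.261/795.33 = 0.034277 g/L.

0.0343 g/L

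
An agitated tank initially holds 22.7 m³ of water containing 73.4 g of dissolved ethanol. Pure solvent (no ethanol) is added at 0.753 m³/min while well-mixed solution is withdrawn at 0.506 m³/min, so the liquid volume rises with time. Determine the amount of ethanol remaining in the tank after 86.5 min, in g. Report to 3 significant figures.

18.9 g

Let m(t) be the amount of ethanol. Volume: V(t) = V₀ + (Q_in − Q_out) t = 22.7 + 0.24700 t; V(86.5) = 44.066 m³.
Species balance (pure solvent in): dm/dt = −Q_out · m/V(t).
Separate: dm/m = −Q_out dt/V(t) ⇒ ln(m/m₀) = −(Q_out/(Q_in−Q_out)) ln(V/V₀).
m = m₀ (V₀/V)^(Q_out/(Q_in−Q_out)) = 73.4 × (22.7/44.066)^(2.0486) = 18.861 g.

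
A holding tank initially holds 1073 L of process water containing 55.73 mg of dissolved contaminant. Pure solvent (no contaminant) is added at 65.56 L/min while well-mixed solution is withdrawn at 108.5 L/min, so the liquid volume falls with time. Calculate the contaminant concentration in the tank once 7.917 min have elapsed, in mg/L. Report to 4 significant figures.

Let m(t) be the amount of contaminant. Volume: V(t) = V₀ + (Q_in − Q_out) t = 1073 − 42.9400 t; V(7.917) = 733.044 L.
Species balance (pure solvent in): dm/dt = −Q_out · m/V(t).
Separate: dm/m = −Q_out dt/V(t) ⇒ ln(m/m₀) = −(Q_out/(Q_in−Q_out)) ln(V/V₀).
m = m₀ (V₀/V)^(Q_out/(Q_in−Q_out)) = 55.73 × (1073/733.044)^(-2.52678) = 21.2806 mg.
C = m/V = 21.2806/733.044 = 0.0290304 mg/L.

0.02903 mg/L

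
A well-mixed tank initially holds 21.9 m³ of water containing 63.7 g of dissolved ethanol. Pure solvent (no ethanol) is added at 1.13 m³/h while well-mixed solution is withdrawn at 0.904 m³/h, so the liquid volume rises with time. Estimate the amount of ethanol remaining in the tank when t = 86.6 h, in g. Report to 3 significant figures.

Let m(t) be the amount of ethanol. Volume: V(t) = V₀ + (Q_in − Q_out) t = 21.9 + 0.22600 t; V(86.6) = 41.472 m³.
Solute balance: dm/dt = 0 − Q_out C = −Q_out m/V(t).
Separate: dm/m = −Q_out dt/V(t) ⇒ ln(m/m₀) = −(Q_out/(Q_in−Q_out)) ln(V/V₀).
m = m₀ (V₀/V)^(Q_out/(Q_in−Q_out)) = 63.7 × (21.9/41.472)^(4.0000) = 4.9535 g.

4.95 g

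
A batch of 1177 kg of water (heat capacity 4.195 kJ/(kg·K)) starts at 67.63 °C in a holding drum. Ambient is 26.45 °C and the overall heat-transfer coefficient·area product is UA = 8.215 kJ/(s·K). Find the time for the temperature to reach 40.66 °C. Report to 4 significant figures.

Lumped-capacitance energy balance: M c_p dT/dt = UA(T_amb − T).
τ = M c_p/UA = 601.037 s; T_ss = T_amb = 26.4500 °C.
T(t) = T_ss + (T₀ − T_ss)e^(−t/τ); set T = 40.66:
t = −τ ln[(T − T_ss)/(T₀ − T_ss)] = −601.037 · ln(0.345070) = 639.507 s.

639.5 s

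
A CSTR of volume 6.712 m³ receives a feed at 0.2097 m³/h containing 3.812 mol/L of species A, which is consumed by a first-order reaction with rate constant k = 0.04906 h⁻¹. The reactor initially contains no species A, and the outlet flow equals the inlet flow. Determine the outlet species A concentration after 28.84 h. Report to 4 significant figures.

1.337 mol/L

V dC/dt = Q(C_in − C) − k V C.
This is linear with rate a = Q/V + k = 0.0803026 h⁻¹.
C_ss = Q C_in/(Q + kV) = 1.48310 mol/L; C(t) = C_ss + (C₀ − C_ss) e^(−a t).
C(28.84) = 1.48310 + (-1.48310)·e^(−0.0803026·28.84) = 1.48310 + (-1.48310)·0.0986748 = 1.33675 mol/L.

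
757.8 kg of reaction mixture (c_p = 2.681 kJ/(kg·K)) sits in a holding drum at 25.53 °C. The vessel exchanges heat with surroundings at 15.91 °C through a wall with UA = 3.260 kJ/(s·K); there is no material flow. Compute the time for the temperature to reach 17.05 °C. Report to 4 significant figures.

M c_p dT/dt = −UA(T − T_amb).
τ = M c_p/UA = 623.209 s; T_ss = T_amb = 15.9100 °C.
T(t) = T_ss + (T₀ − T_ss)e^(−t/τ); set T = 17.05:
t = −τ ln[(T − T_ss)/(T₀ − T_ss)] = −623.209 · ln(0.118503) = 1329.19 s.

1329 s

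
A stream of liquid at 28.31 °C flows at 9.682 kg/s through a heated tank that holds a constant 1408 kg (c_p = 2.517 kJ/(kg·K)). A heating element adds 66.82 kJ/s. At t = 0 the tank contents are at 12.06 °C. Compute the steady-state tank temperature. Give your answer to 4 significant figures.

31.05 °C

Heat balance on the well-mixed liquid: M c_p dT/dt = ṁ c_p (T_in − T) + 66.82.
At steady state dT/dt = 0 ⇒ T_ss = T_in + Q̇/(ṁ c_p) = 28.31 + 66.82/(9.682·2.517) = 31.0519 °C.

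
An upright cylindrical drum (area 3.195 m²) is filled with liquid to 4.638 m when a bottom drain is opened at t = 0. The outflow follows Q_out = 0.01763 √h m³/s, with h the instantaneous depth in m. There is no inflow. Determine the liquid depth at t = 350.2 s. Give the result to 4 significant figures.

With no inflow, A dh/dt = −0.01763 √h.
∫ h^(−1/2) dh = −(0.01763/A) ∫ dt, giving 2√h = 2√h₀ − (0.01763/A) t.
√h = √4.638 − 0.01763·350.2/(2·3.195) = 2.15360 − 0.966201 = 1.18740.
h = 1.18740² = 1.40992 m.

1.410 m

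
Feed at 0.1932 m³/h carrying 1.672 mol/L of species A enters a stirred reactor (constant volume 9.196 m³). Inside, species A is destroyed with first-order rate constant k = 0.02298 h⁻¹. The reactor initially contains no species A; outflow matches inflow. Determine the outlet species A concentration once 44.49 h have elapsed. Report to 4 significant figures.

Accumulation = in − out − consumed: V dC/dt = Q C_in − Q C − k V C.
This is linear with rate a = Q/V + k = 0.0439891 h⁻¹.
C_ss = Q C_in/(Q + kV) = 0.798544 mol/L; C(t) = C_ss + (C₀ − C_ss) e^(−a t).
C(44.49) = 0.798544 + (-0.798544)·e^(−0.0439891·44.49) = 0.798544 + (-0.798544)·0.141271 = 0.685733 mol/L.

0.6857 mol/L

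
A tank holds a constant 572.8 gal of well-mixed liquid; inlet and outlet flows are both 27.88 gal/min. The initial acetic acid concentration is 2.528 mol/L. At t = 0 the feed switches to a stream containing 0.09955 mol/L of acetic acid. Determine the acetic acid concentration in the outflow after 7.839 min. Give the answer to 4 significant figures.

Unsteady species balance (constant V, well mixed): V dC/dt = Q(C_in − C).
Time constant τ = V/Q = 572.8/27.88 = 20.5452 min.
Solution: C(t) = C_in + (C₀ − C_in) e^(−t/τ).
C(7.839) = 0.09955 + (2.528 − 0.09955)·e^(−7.839/20.5452) = 0.09955 + (2.42845)·0.682803 = 1.75770 mol/L.

1.758 mol/L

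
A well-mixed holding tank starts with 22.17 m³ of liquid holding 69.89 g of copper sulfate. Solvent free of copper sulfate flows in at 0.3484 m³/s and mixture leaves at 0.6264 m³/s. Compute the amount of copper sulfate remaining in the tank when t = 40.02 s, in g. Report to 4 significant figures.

Let m(t) be the amount of copper sulfate. Volume: V(t) = V₀ + (Q_in − Q_out) t = 22.17 − 0.278000 t; V(40.02) = 11.0444 m³.
No copper sulfate enters, so dm/dt = −Q_out · (m/V).
Separate: dm/m = −Q_out dt/V(t) ⇒ ln(m/m₀) = −(Q_out/(Q_in−Q_out)) ln(V/V₀).
m = m₀ (V₀/V)^(Q_out/(Q_in−Q_out)) = 69.89 × (22.17/11.0444)^(-2.25324) = 14.5390 g.

14.54 g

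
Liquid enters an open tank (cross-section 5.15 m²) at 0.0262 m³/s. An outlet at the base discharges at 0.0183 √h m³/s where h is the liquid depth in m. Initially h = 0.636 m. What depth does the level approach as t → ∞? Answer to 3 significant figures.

Mass balance (ρ constant): A dh/dt = Q_in − 0.0183 √h. At steady state dh/dt = 0:
Q_in = 0.0183 √h_ss ⇒ √h_ss = 0.0262/0.0183 = 1.4317.
h_ss = 1.4317² = 2.0497 m. (Since h₀ = 0.636 m < h_ss, the level will rise toward this value.)

2.05 m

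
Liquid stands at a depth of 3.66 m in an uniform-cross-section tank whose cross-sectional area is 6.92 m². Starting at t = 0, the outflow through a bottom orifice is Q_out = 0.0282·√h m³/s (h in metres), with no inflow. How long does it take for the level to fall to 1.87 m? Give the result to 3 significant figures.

268 s

A dh/dt = −Q_out = −0.0282 √h.
This is separable: 2 d(√h)/dt = −0.0282/A, so √h = √h₀ − (0.0282/(2A)) t.
t = 2A(√h₀ − √h)/0.0282 = 2·6.92·(√3.66 − √1.87)/0.0282
  = 13.840 × (1.9131 − 1.3675) / 0.0282 = 267.79 s.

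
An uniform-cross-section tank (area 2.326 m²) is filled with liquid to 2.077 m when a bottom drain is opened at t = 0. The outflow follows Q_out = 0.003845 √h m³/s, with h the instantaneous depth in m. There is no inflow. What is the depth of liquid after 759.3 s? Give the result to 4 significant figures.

0.6619 m

Mass balance (ρ constant): A dh/dt = −0.003845 √h.
This is separable: 2 d(√h)/dt = −0.003845/A, so √h = √h₀ − (0.003845/(2A)) t.
√h = √2.077 − 0.003845·759.3/(2·2.326) = 1.44118 − 0.627581 = 0.813599.
h = 0.813599² = 0.661943 m.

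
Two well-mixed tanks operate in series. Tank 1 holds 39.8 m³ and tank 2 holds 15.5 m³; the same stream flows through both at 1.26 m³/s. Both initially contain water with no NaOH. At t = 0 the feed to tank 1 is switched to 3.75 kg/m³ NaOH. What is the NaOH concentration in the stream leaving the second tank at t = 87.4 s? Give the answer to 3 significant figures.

Each tank obeys Vᵢ dCᵢ/dt = Q(Cᵢ₋₁ − Cᵢ), so τᵢ = Vᵢ/Q.
τ₁ = 39.8/1.26 = 31.587 s; τ₂ = 15.5/1.26 = 12.302 s.
Tank 1: C₁ = C_in(1 − e^(−t/τ₁)). Tank 2 (τ₁ ≠ τ₂): C₂ = C_in[1 − (τ₁ e^(−t/τ₁) − τ₂ e^(−t/τ₂))/(τ₁ − τ₂)].
At t = 87.4: e^(−t/τ₁) = 0.062854, e^(−t/τ₂) = 0.00082118.
C₂ = 3.75·[1 − (31.587·0.062854 − 12.302·0.00082118)/(19.286)] = 3.75·0.89758 = 3.3659 kg/m³.

3.37 kg/m³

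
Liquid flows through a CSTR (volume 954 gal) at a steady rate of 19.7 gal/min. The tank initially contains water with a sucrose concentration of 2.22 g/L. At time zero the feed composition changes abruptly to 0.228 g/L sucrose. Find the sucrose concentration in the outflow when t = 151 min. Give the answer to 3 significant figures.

Unsteady species balance (constant V, well mixed): V dC/dt = Q(C_in − C).
So dC/dt = (C_in − C)/τ with τ = V/Q = 954/19.7 = 48.426 min.
This is linear first-order; C(t) = C_in + (C₀ − C_in) e^(−t/τ).
C(151) = 0.228 + (2.22 − 0.228)·e^(−151/48.426) = 0.228 + (1.9920)·0.044240 = 0.31613 g/L.

0.316 g/L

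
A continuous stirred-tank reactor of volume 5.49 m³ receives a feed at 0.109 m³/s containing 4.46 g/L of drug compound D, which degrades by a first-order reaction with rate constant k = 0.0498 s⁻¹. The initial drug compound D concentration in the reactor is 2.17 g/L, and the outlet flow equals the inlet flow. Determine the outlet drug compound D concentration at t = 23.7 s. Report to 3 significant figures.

1.44 g/L

V dC/dt = Q(C_in − C) − k V C.
This is linear with rate a = Q/V + k = 0.069654 s⁻¹.
C_ss = Q C_in/(Q + kV) = 1.2713 g/L; C(t) = C_ss + (C₀ − C_ss) e^(−a t).
C(23.7) = 1.2713 + (0.89872)·e^(−0.069654·23.7) = 1.2713 + (0.89872)·0.19190 = 1.4437 g/L.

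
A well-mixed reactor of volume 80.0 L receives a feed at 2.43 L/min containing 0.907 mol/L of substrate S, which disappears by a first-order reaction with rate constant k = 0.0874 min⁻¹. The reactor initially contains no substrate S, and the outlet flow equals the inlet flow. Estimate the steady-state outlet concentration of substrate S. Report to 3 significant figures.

0.234 mol/L

V dC/dt = Q(C_in − C) − k V C.
At steady state: 0 = Q C_in − (Q + kV) C_ss, so C_ss = Q C_in/(Q + kV).
C_ss = 2.43·0.907/(2.43 + 0.0874·80.0) = 2.2040/9.4220 = 0.23392 mol/L.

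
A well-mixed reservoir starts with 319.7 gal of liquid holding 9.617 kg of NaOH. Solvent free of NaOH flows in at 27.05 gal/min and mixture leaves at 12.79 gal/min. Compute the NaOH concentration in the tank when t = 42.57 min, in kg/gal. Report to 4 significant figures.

0.003995 kg/gal

Let m(t) be the amount of NaOH. Volume: V(t) = V₀ + (Q_in − Q_out) t = 319.7 + 14.2600 t; V(42.57) = 926.748 gal.
Species balance (pure solvent in): dm/dt = −Q_out · m/V(t).
dm/m = −Q_out dt/(V₀ + 14.2600 t); integrating gives ln(m/m₀) = −(Q_out/(Q_in−Q_out)) ln(V/V₀).
m = m₀ (V₀/V)^(Q_out/(Q_in−Q_out)) = 9.617 × (319.7/926.748)^(0.896914) = 3.70227 kg.
C = m/V = 3.70227/926.748 = 0.00399491 kg/gal.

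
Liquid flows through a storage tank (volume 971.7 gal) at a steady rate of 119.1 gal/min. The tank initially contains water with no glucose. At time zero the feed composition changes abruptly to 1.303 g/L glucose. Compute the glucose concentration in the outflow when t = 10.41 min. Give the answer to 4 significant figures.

0.9392 g/L

Unsteady species balance (constant V, well mixed): V dC/dt = Q(C_in − C).
Rewrite as dC/dt + C/τ = C_in/τ, τ = V/Q = 8.15869 min.
C approaches C_in exponentially: C(t) = C_in + (C₀ − C_in) e^(−t/τ).
C(10.41) = 1.303 + (0 − 1.303)·e^(−10.41/8.15869) = 1.303 + (-1.30300)·0.279168 = 0.939244 g/L.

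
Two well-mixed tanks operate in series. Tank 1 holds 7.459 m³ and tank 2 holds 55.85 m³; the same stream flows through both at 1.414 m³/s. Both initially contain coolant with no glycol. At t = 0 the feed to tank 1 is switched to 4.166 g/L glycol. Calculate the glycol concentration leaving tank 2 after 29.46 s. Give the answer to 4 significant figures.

Each tank obeys Vᵢ dCᵢ/dt = Q(Cᵢ₋₁ − Cᵢ), so τᵢ = Vᵢ/Q.
τ₁ = 7.459/1.414 = 5.27511 s; τ₂ = 55.85/1.414 = 39.4979 s.
Solving the cascade with C₁(0)=C₂(0)=0 gives C₂(t) = C_in[1 − (τ₁ e^(−t/τ₁) − τ₂ e^(−t/τ₂))/(τ₁ − τ₂)].
At t = 29.46: e^(−t/τ₁) = 0.00375479, e^(−t/τ₂) = 0.474325.
C₂ = 4.166·[1 − (5.27511·0.00375479 − 39.4979·0.474325)/(-34.2228)] = 4.166·0.453141 = 1.88779 g/L.

1.888 g/L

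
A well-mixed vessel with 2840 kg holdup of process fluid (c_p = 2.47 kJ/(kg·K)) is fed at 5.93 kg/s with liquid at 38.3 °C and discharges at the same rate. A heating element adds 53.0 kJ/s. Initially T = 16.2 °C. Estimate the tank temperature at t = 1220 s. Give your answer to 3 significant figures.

M c_p dT/dt = ṁ c_p (T_in − T) + Q̇.
τ = M/ṁ = 478.92 s; T_ss = T_in + Q̇/(ṁ c_p) = 38.3 + 53.0/(5.93·2.47) = 41.918 °C.
Integrating: T(t) = T_ss + (T₀ − T_ss) e^(−t/τ).
T(1220) = 41.918 + (-25.718)·e^(−1220/478.92) = 41.918 + (-25.718)·0.078285 = 39.905 °C.

39.9 °C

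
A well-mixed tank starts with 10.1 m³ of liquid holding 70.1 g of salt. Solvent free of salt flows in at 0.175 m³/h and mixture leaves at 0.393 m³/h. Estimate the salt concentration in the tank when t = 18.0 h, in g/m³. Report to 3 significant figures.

Let m(t) be the amount of salt. Volume: V(t) = V₀ + (Q_in − Q_out) t = 10.1 − 0.21800 t; V(18.0) = 6.1760 m³.
No salt enters, so dm/dt = −Q_out · (m/V).
Separate: dm/m = −Q_out dt/V(t) ⇒ ln(m/m₀) = −(Q_out/(Q_in−Q_out)) ln(V/V₀).
m = m₀ (V₀/V)^(Q_out/(Q_in−Q_out)) = 70.1 × (10.1/6.1760)^(-1.8028) = 28.882 g.
C = m/V = 28.882/6.1760 = 4.6765 g/m³.

4.68 g/m³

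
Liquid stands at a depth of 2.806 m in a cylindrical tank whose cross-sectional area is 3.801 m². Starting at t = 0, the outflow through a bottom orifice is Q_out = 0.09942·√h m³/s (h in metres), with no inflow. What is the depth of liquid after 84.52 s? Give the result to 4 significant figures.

0.3246 m

With no inflow, A dh/dt = −0.09942 √h.
∫ h^(−1/2) dh = −(0.09942/A) ∫ dt, giving 2√h = 2√h₀ − (0.09942/A) t.
√h = √2.806 − 0.09942·84.52/(2·3.801) = 1.67511 − 1.10536 = 0.569748.
h = 0.569748² = 0.324613 m.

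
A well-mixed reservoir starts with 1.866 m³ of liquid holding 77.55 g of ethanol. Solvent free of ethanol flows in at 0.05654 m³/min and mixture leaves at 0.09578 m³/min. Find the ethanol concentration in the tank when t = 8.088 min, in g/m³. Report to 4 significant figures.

31.77 g/m³

Let m(t) be the amount of ethanol. Volume: V(t) = V₀ + (Q_in − Q_out) t = 1.866 − 0.0392400 t; V(8.088) = 1.54863 m³.
Species balance (pure solvent in): dm/dt = −Q_out · m/V(t).
dm/m = −Q_out dt/(V₀ − 0.0392400 t); integrating gives ln(m/m₀) = −(Q_out/(Q_in−Q_out)) ln(V/V₀).
m = m₀ (V₀/V)^(Q_out/(Q_in−Q_out)) = 77.55 × (1.866/1.54863)^(-2.44088) = 49.1990 g.
C = m/V = 49.1990/1.54863 = 31.7695 g/m³.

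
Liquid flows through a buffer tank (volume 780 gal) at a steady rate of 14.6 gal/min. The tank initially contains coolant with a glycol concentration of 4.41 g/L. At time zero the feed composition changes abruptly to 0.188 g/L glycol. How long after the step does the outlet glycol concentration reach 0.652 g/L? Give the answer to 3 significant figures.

Species balance: V dC/dt = Q(C_in − C) ⇒ τ = V/Q = 53.425 min.
C(t) = C_in + (C₀ − C_in) e^(−t/τ). Set C = 0.652 and solve for t:
e^(−t/τ) = (C − C_in)/(C₀ − C_in) = (0.652 − 0.188)/(4.41 − 0.188) = 0.10990
t = −τ ln(…) = 53.425 × 2.2082 = 117.97 min.

118 min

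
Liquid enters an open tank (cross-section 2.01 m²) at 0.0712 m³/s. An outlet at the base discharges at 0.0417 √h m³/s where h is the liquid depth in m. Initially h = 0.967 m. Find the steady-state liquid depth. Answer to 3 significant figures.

A dh/dt = Q_in − 0.0417 √h. Steady state requires inflow = outflow:
Q_in = 0.0417 √h_ss ⇒ √h_ss = 0.0712/0.0417 = 1.7074.
h_ss = 1.7074² = 2.9153 m. (Since h₀ = 0.967 m < h_ss, the level will rise toward this value.)

2.92 m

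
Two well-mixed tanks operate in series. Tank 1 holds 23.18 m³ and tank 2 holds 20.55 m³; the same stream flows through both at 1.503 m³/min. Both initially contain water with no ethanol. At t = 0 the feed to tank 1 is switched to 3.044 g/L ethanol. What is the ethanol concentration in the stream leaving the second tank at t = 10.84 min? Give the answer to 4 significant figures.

0.5236 g/L

Species balance on tank i: dCᵢ/dt = (Cᵢ₋₁ − Cᵢ)/τᵢ with τᵢ = Vᵢ/Q.
τ₁ = 23.18/1.503 = 15.4225 min; τ₂ = 20.55/1.503 = 13.6727 min.
Solving the cascade with C₁(0)=C₂(0)=0 gives C₂(t) = C_in[1 − (τ₁ e^(−t/τ₁) − τ₂ e^(−t/τ₂))/(τ₁ − τ₂)].
At t = 10.84: e^(−t/τ₁) = 0.495162, e^(−t/τ₂) = 0.452565.
C₂ = 3.044·[1 − (15.4225·0.495162 − 13.6727·0.452565)/(1.74983)] = 3.044·0.171998 = 0.523561 g/L.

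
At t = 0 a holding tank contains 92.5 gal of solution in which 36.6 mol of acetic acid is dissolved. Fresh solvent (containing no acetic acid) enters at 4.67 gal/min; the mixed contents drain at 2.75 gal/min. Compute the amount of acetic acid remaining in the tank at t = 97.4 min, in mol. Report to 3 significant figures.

Let m(t) be the amount of acetic acid. Volume: V(t) = V₀ + (Q_in − Q_out) t = 92.5 + 1.9200 t; V(97.4) = 279.51 gal.
Solute balance: dm/dt = 0 − Q_out C = −Q_out m/V(t).
dm/m = −Q_out dt/(V₀ + 1.9200 t); integrating gives ln(m/m₀) = −(Q_out/(Q_in−Q_out)) ln(V/V₀).
m = m₀ (V₀/V)^(Q_out/(Q_in−Q_out)) = 36.6 × (92.5/279.51)^(1.4323) = 7.5096 mol.

7.51 mol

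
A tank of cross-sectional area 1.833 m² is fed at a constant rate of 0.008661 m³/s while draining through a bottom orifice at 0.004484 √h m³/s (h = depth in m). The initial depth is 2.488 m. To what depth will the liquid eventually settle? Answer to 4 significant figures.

Level balance: A dh/dt = 0.008661 − 0.004484 √h. Setting dh/dt = 0:
Q_in = 0.004484 √h_ss ⇒ √h_ss = 0.008661/0.004484 = 1.93153.
h_ss = 1.93153² = 3.73082 m. (Since h₀ = 2.488 m < h_ss, the level will rise toward this value.)

3.731 m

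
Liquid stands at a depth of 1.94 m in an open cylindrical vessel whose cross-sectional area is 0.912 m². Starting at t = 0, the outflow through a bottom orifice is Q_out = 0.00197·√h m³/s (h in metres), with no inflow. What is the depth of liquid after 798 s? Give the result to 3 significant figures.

A dh/dt = −Q_out = −0.00197 √h.
∫ h^(−1/2) dh = −(0.00197/A) ∫ dt, giving 2√h = 2√h₀ − (0.00197/A) t.
√h = √1.94 − 0.00197·798/(2·0.912) = 1.3928 − 0.86187 = 0.53096.
h = 0.53096² = 0.28192 m.

0.282 m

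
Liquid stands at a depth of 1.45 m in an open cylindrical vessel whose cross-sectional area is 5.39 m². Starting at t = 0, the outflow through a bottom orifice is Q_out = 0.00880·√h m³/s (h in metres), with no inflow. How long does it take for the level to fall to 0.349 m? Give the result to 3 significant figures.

With no inflow, A dh/dt = −0.00880 √h.
Separate and integrate: 2(√h − √h₀) = −(0.00880/A) t.
t = 2A(√h₀ − √h)/0.00880 = 2·5.39·(√1.45 − √0.349)/0.00880
  = 10.780 × (1.2042 − 0.59076) / 0.00880 = 751.41 s.

751 s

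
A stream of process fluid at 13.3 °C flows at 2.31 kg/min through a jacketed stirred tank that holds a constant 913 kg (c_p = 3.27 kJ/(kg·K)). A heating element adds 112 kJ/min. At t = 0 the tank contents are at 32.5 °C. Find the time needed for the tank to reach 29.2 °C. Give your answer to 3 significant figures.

555 min

First-law balance (no shaft work): M c_p dT/dt = ṁ c_p (T_in − T) + 112.
τ = M/ṁ = 395.24 min; T_ss = T_in + Q̇/(ṁ c_p) = 28.127 °C.
T(t) = T_ss + (T₀ − T_ss) e^(−t/τ). Set T = 29.2:
e^(−t/τ) = (29.2 − 28.127)/(32.5 − 28.127) = 0.24534
t = −395.24 · ln(0.24534) = 555.35 min.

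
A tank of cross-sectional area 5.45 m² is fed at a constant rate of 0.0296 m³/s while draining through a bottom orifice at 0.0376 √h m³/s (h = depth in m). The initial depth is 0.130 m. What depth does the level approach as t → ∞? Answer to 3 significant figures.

0.620 m

A dh/dt = Q_in − 0.0376 √h. Steady state requires inflow = outflow:
Q_in = 0.0376 √h_ss ⇒ √h_ss = 0.0296/0.0376 = 0.78723.
h_ss = 0.78723² = 0.61974 m. (Since h₀ = 0.130 m < h_ss, the level will rise toward this value.)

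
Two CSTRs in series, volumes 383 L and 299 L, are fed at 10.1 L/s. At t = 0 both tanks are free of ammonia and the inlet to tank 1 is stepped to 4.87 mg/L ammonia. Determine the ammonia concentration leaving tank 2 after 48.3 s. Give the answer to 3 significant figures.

2.05 mg/L

Species balance on tank i: dCᵢ/dt = (Cᵢ₋₁ − Cᵢ)/τᵢ with τᵢ = Vᵢ/Q.
τ₁ = 383/10.1 = 37.921 s; τ₂ = 299/10.1 = 29.604 s.
Tank 1: C₁ = C_in(1 − e^(−t/τ₁)). Tank 2 (τ₁ ≠ τ₂): C₂ = C_in[1 − (τ₁ e^(−t/τ₁) − τ₂ e^(−t/τ₂))/(τ₁ − τ₂)].
At t = 48.3: e^(−t/τ₁) = 0.27979, e^(−t/τ₂) = 0.19563.
C₂ = 4.87·[1 − (37.921·0.27979 − 29.604·0.19563)/(8.3168)] = 4.87·0.42062 = 2.0484 mg/L.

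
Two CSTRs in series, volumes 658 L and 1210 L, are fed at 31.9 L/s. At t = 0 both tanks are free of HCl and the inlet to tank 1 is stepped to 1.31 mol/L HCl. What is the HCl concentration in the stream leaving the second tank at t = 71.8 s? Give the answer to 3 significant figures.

0.926 mol/L

Each tank obeys Vᵢ dCᵢ/dt = Q(Cᵢ₋₁ − Cᵢ), so τᵢ = Vᵢ/Q.
τ₁ = 658/31.9 = 20.627 s; τ₂ = 1210/31.9 = 37.931 s.
Tank 1: C₁ = C_in(1 − e^(−t/τ₁)). Tank 2 (τ₁ ≠ τ₂): C₂ = C_in[1 − (τ₁ e^(−t/τ₁) − τ₂ e^(−t/τ₂))/(τ₁ − τ₂)].
At t = 71.8: e^(−t/τ₁) = 0.030780, e^(−t/τ₂) = 0.15063.
C₂ = 1.31·[1 − (20.627·0.030780 − 37.931·0.15063)/(-17.304)] = 1.31·0.70650 = 0.92551 mol/L.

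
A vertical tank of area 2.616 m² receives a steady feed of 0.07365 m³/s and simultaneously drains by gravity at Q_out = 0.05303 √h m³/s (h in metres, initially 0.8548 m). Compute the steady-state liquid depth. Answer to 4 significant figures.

1.929 m

Volume balance on the tank: A dh/dt = Q_in − 0.05303 √h. At steady state dh/dt = 0:
Q_in = 0.05303 √h_ss ⇒ √h_ss = 0.07365/0.05303 = 1.38884.
h_ss = 1.38884² = 1.92887 m. (Since h₀ = 0.8548 m < h_ss, the level will rise toward this value.)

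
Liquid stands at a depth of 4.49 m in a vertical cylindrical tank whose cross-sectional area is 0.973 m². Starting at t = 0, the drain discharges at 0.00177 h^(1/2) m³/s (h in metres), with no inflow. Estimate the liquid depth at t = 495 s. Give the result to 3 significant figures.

2.78 m

A dh/dt = −Q_out = −0.00177 √h.
This is separable: 2 d(√h)/dt = −0.00177/A, so √h = √h₀ − (0.00177/(2A)) t.
√h = √4.49 − 0.00177·495/(2·0.973) = 2.1190 − 0.45023 = 1.6687.
h = 1.6687² = 2.7847 m.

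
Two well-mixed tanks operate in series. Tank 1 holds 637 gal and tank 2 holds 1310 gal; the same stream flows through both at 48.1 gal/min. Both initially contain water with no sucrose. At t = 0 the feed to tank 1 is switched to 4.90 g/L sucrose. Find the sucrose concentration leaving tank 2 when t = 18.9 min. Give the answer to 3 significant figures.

Each tank obeys Vᵢ dCᵢ/dt = Q(Cᵢ₋₁ − Cᵢ), so τᵢ = Vᵢ/Q.
τ₁ = 637/48.1 = 13.243 min; τ₂ = 1310/48.1 = 27.235 min.
Tank 1: C₁ = C_in(1 − e^(−t/τ₁)). Tank 2 (τ₁ ≠ τ₂): C₂ = C_in[1 − (τ₁ e^(−t/τ₁) − τ₂ e^(−t/τ₂))/(τ₁ − τ₂)].
At t = 18.9: e^(−t/τ₁) = 0.23999, e^(−t/τ₂) = 0.49959.
C₂ = 4.90·[1 − (13.243·0.23999 − 27.235·0.49959)/(-13.992)] = 4.90·0.25469 = 1.2480 g/L.

1.25 g/L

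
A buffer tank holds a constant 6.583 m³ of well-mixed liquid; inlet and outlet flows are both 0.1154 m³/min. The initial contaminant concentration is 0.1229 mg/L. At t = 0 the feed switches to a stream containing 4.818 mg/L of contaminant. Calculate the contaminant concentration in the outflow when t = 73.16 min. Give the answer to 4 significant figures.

Transient balance on the dissolved component: V dC/dt = Q(C_in − C).
So dC/dt = (C_in − C)/τ with τ = V/Q = 6.583/0.1154 = 57.0451 min.
C approaches C_in exponentially: C(t) = C_in + (C₀ − C_in) e^(−t/τ).
C(73.16) = 4.818 + (0.1229 − 4.818)·e^(−73.16/57.0451) = 4.818 + (-4.69510)·0.277344 = 3.51584 mg/L.

3.516 mg/L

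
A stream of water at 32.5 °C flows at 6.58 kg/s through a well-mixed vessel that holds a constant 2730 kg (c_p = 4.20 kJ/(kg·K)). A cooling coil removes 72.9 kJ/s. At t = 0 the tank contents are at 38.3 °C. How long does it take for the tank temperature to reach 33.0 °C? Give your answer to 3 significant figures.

410 s

M c_p dT/dt = ṁ c_p (T_in − T) − Q̇.
τ = M/ṁ = 414.89 s; T_ss = T_in − Q̇/(ṁ c_p) = 29.862 °C.
T(t) = T_ss + (T₀ − T_ss) e^(−t/τ). Set T = 33.0:
e^(−t/τ) = (33.0 − 29.862)/(38.3 − 29.862) = 0.37188
t = −414.89 · ln(0.37188) = 410.41 s.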